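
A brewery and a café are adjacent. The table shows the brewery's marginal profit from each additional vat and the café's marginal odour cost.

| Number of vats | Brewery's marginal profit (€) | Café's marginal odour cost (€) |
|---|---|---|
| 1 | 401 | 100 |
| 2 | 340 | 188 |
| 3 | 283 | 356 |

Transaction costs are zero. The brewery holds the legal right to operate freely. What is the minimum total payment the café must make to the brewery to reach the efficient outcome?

€283

Left alone the brewery would choose level 3 (marginal profit stays positive).
Efficient level: k* = 2 (marginal profit ≥ marginal odour cost through 2).
The café must at least cover the brewery's forgone profit from cutting 3→2: 283 = 283.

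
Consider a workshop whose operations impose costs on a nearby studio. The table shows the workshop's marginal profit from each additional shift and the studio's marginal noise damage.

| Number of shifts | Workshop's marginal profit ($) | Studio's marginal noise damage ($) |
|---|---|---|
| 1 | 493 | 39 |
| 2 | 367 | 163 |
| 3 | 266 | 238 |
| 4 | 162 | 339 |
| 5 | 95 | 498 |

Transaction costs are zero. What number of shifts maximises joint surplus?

3

Bargaining reaches the level where marginal profit last exceeds marginal noise damage.
That holds through level 3 (266 ≥ 238) but not at 4 (162 < 339).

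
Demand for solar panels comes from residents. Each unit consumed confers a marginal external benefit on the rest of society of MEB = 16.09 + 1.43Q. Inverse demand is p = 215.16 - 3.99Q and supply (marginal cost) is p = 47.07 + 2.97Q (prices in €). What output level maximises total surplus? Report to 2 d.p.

Social marginal benefit = demand + MEB = 231.25 - 2.56Q.
Set SMB = MC: 231.25 - 2.56Q = 47.07 + 2.97Q → Q* = 33.3056.

Q* = 33.31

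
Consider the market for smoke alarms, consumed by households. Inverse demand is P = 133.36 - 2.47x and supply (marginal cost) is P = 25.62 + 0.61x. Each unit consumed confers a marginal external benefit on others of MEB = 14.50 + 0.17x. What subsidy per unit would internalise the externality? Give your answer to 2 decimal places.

Social marginal benefit = demand + MEB = 147.86 - 2.30x.
Set SMB = MC: 147.86 - 2.30x = 25.62 + 0.61x → x* = 42.0069.
The Pigouvian subsidy equals MEB at x*: 14.50 + 0.17×42.0069 = 21.6412.

subsidy = 21.64 per unit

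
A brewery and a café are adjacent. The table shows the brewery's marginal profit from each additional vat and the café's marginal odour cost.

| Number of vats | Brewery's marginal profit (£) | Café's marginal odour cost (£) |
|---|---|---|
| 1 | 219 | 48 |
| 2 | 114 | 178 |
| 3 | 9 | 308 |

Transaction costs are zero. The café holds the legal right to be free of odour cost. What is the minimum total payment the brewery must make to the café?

£48

Efficient level: marginal profit ≥ marginal odour cost through level 1, so k* = 1.
With the café holding the right, the brewery must at least compensate total damage at k*: 48 = 48.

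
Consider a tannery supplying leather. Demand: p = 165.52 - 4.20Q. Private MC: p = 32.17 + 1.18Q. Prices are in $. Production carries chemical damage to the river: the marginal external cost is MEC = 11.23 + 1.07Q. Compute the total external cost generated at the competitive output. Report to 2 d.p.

$607.03

Market equilibrium (private): 32.17 + 1.18Q = 165.52 - 4.20Q → Q_m = 24.7862.
Total external cost = ∫₀^{Q_m} (11.23 + 1.07Q) dQ = 11.23×24.7862 + ½×1.07×24.7862² = 607.0293.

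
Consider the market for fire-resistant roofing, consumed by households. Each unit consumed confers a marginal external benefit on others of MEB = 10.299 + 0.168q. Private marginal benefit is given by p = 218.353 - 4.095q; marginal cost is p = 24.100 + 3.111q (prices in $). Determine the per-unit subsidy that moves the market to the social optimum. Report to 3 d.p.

Social marginal benefit = demand + MEB = 228.652 - 3.927q.
Set SMB = MC: 228.652 - 3.927q = 24.100 + 3.111q → q* = 29.0639.
The Pigouvian subsidy equals MEB at q*: 10.299 + 0.168×29.0639 = 15.1817.

subsidy = $15.182 per unit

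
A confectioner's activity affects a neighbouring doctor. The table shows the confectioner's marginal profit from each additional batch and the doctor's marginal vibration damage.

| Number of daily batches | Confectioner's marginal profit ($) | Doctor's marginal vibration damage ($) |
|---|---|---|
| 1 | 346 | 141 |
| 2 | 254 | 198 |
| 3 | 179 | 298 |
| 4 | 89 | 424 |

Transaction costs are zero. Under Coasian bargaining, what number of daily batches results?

Bargaining reaches the level where marginal profit last exceeds marginal vibration damage.
That holds through level 2 (254 ≥ 198) but not at 3 (179 < 298).

2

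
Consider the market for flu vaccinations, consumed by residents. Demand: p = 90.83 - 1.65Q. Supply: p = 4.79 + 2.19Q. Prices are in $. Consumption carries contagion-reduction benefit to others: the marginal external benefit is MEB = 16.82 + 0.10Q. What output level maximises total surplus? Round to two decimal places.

Social marginal benefit = demand + MEB = 107.65 - 1.55Q.
Set SMB = MC: 107.65 - 1.55Q = 4.79 + 2.19Q → Q* = 27.5027.

Q* = 27.50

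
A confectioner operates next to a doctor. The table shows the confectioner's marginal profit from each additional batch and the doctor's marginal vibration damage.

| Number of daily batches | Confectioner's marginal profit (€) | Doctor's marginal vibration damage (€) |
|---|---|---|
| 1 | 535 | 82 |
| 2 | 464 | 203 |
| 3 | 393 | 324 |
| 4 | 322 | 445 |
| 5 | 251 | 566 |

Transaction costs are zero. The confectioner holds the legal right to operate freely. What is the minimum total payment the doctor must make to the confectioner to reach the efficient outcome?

€573

Left alone the confectioner would choose level 5 (marginal profit stays positive).
Efficient level: k* = 3 (marginal profit ≥ marginal vibration damage through 3).
The doctor must at least cover the confectioner's forgone profit from cutting 5→3: 322 + 251 = 573.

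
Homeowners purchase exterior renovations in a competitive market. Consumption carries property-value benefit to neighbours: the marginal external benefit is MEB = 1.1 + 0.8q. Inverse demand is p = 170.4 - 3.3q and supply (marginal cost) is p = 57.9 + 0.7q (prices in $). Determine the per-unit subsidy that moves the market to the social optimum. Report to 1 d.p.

Social marginal benefit = demand + MEB = 171.5 - 2.5q.
Set SMB = MC: 171.5 - 2.5q = 57.9 + 0.7q → q* = 35.5000.
The Pigouvian subsidy equals MEB at q*: 1.1 + 0.8×35.5000 = 29.5000.

subsidy = $29.5 per unit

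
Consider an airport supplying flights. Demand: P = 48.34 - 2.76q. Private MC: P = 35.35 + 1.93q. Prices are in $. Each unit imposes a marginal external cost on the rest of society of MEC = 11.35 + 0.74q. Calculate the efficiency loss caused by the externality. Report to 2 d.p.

DWL = $16.53

Market equilibrium (private): 35.35 + 1.93q = 48.34 - 2.76q → q_m = 2.7697.
Social marginal cost = private MC + MEC = 46.70 + 2.67q.
Set SMC = demand: 46.70 + 2.67q = 48.34 - 2.76q → q* = 0.3020.
Between q* and q_m the wedge SMC − demand runs linearly from 0 to MEC(q_m), so the loss is a triangle.
DWL = ½ × 2.4677 × 13.3996 = 16.5331.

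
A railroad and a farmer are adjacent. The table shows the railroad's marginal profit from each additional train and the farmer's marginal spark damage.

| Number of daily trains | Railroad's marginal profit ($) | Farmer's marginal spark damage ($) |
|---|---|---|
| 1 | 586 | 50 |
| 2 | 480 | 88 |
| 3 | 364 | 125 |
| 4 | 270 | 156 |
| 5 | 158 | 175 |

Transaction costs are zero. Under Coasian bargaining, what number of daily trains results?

4

Bargaining reaches the level where marginal profit last exceeds marginal spark damage.
That holds through level 4 (270 ≥ 156) but not at 5 (158 < 175).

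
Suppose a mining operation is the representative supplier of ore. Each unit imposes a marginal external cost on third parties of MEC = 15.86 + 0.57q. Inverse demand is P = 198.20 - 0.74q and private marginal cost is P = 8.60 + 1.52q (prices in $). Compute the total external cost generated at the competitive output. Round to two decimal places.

Market equilibrium (private): 8.60 + 1.52q = 198.20 - 0.74q → q_m = 83.8938.
Total external cost = ∫₀^{q_m} (15.86 + 0.57q) dq = 15.86×83.8938 + ½×0.57×83.8938² = 3336.4340.

$3336.43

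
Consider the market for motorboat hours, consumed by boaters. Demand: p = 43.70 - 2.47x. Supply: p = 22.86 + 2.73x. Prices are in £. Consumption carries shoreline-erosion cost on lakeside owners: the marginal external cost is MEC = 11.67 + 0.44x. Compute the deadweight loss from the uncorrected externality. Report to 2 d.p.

DWL = £16.00

Market equilibrium (private): 22.86 + 2.73x = 43.70 - 2.47x → x_m = 4.0077.
Social marginal benefit = demand − MEC = 32.03 - 2.91x.
Set SMB = MC: 32.03 - 2.91x = 22.86 + 2.73x → x* = 1.6259.
Height of the DWL triangle at x_m is MC(x_m) − SMB(x_m) = MEC(x_m) = 13.4334.
DWL = ½ × 2.3818 × 13.4334 = 15.9978.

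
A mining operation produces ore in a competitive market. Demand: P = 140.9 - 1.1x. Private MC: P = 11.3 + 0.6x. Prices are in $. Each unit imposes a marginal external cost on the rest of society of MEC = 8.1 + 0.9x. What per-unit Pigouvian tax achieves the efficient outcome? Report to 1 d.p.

tax = $50.2 per unit

Social marginal cost = private MC + MEC = 19.4 + 1.5x.
Set SMC = demand: 19.4 + 1.5x = 140.9 - 1.1x → x* = 46.7308.
The Pigouvian tax equals MEC at x*: 8.1 + 0.9×46.7308 = 50.1577.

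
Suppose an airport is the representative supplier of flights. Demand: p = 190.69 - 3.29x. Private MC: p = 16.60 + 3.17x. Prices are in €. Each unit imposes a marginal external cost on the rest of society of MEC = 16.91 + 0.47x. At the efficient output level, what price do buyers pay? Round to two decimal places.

P = €116.07

Social marginal cost = private MC + MEC = 33.51 + 3.64x.
Set SMC = demand: 33.51 + 3.64x = 190.69 - 3.29x → x* = 22.6811.
Consumer price on the demand curve at x*: 190.69 − 3.29×22.6811 = 116.0692.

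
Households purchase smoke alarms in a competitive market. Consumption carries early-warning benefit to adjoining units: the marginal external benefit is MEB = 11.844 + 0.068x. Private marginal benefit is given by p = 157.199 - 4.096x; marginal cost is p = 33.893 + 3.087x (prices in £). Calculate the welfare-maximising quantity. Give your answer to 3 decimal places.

x* = 18.995

Social marginal benefit = demand + MEB = 169.043 - 4.028x.
Set SMB = MC: 169.043 - 4.028x = 33.893 + 3.087x → x* = 18.9951.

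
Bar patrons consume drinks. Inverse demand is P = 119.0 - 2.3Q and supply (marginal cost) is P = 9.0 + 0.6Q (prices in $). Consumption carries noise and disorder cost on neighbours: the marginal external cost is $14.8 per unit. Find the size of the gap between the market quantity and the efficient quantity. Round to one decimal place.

5.1 units

Market equilibrium (private): 9.0 + 0.6Q = 119.0 - 2.3Q → Q_m = 37.9310.
Social marginal benefit = demand − MEC = 104.2 - 2.3Q.
Set SMB = MC: 104.2 - 2.3Q = 9.0 + 0.6Q → Q* = 32.8276.
Gap = |37.9310 − 32.8276| = 5.1034.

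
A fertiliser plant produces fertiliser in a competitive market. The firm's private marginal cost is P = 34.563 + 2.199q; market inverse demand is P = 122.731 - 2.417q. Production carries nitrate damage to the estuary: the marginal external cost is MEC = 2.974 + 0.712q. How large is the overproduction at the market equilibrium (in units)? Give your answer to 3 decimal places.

3.111 units

Market equilibrium (private): 34.563 + 2.199q = 122.731 - 2.417q → q_m = 19.1005.
Social marginal cost = private MC + MEC = 37.537 + 2.911q.
Set SMC = demand: 37.537 + 2.911q = 122.731 - 2.417q → q* = 15.9899.
Gap = |19.1005 − 15.9899| = 3.1106.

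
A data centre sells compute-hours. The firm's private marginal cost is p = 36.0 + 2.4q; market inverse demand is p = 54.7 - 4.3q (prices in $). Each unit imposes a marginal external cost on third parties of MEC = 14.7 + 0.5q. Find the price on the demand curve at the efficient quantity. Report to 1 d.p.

Social marginal cost = private MC + MEC = 50.7 + 2.9q.
Set SMC = demand: 50.7 + 2.9q = 54.7 - 4.3q → q* = 0.5556.
Consumer price on the demand curve at q*: 54.7 − 4.3×0.5556 = 52.3109.

P = $52.3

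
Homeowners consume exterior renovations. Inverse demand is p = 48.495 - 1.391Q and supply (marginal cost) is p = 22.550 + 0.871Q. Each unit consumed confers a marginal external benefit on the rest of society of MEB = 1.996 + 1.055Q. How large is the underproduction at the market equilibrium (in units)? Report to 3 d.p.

11.679 units

Market equilibrium (private): 22.550 + 0.871Q = 48.495 - 1.391Q → Q_m = 11.4699.
Social marginal benefit = demand + MEB = 50.491 - 0.336Q.
Set SMB = MC: 50.491 - 0.336Q = 22.550 + 0.871Q → Q* = 23.1491.
Gap = |11.4699 − 23.1491| = 11.6792.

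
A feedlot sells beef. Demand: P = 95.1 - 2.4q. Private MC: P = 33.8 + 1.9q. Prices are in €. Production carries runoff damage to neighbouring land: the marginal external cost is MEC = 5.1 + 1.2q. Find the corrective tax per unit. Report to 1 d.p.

Social marginal cost = private MC + MEC = 38.9 + 3.1q.
Set SMC = demand: 38.9 + 3.1q = 95.1 - 2.4q → q* = 10.2182.
The Pigouvian tax equals MEC at q*: 5.1 + 1.2×10.2182 = 17.3618.

tax = €17.4 per unit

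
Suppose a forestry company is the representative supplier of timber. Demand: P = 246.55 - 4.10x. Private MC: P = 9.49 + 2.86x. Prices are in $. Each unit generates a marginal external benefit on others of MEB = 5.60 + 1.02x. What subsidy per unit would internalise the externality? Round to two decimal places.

subsidy = $47.27 per unit

Social marginal cost = private MC − MEB = 3.89 + 1.84x.
Set SMC = demand: 3.89 + 1.84x = 246.55 - 4.10x → x* = 40.8519.
The Pigouvian subsidy equals MEB at x*: 5.60 + 1.02×40.8519 = 47.2689.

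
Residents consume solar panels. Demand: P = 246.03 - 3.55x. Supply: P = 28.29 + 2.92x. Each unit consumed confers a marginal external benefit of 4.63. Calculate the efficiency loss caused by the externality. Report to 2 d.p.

Market equilibrium (private): 28.29 + 2.92x = 246.03 - 3.55x → x_m = 33.6538.
Social marginal benefit = demand + MEB = 250.66 - 3.55x.
Set SMB = MC: 250.66 - 3.55x = 28.29 + 2.92x → x* = 34.3694.
Height of the DWL triangle at x_m is SMB(x_m) − MC(x_m) = MEB(x_m) = 4.6300.
DWL = ½ × 0.7156 × 4.6300 = 1.6566.

DWL = 1.66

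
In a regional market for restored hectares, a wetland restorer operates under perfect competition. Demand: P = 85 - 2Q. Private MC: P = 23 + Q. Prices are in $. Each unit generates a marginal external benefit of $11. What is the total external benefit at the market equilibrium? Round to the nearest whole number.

Market equilibrium (private): 23 + Q = 85 - 2Q → Q_m = 20.6667.
Total external benefit = MEB × Q_m = 11 × 20.6667 = 227.3337.

$227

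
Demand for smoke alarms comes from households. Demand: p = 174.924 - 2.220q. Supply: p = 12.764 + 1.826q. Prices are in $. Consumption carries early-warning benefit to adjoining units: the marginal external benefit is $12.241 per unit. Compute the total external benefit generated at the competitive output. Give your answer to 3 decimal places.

Market equilibrium (private): 12.764 + 1.826q = 174.924 - 2.220q → q_m = 40.0791.
Total external benefit = MEB × q_m = 12.241 × 40.0791 = 490.6083.

$490.608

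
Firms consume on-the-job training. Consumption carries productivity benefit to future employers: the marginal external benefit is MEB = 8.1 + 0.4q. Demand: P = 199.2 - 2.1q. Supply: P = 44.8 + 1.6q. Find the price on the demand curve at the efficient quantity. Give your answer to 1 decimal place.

Social marginal benefit = demand + MEB = 207.3 - 1.7q.
Set SMB = MC: 207.3 - 1.7q = 44.8 + 1.6q → q* = 49.2424.
Consumer price on the demand curve at q*: 199.2 − 2.1×49.2424 = 95.7910.

P = 95.8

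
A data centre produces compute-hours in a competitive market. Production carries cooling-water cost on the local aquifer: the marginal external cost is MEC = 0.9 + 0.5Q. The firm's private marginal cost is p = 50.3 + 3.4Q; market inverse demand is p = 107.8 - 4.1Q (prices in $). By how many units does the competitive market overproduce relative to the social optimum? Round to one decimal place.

0.6 units

Market equilibrium (private): 50.3 + 3.4Q = 107.8 - 4.1Q → Q_m = 7.6667.
Social marginal cost = private MC + MEC = 51.2 + 3.9Q.
Set SMC = demand: 51.2 + 3.9Q = 107.8 - 4.1Q → Q* = 7.0750.
Gap = |7.6667 − 7.0750| = 0.5917.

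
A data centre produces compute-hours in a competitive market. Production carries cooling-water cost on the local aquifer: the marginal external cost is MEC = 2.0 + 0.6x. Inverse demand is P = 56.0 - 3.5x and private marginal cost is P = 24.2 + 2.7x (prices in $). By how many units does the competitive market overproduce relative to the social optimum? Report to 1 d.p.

Market equilibrium (private): 24.2 + 2.7x = 56.0 - 3.5x → x_m = 5.1290.
Social marginal cost = private MC + MEC = 26.2 + 3.3x.
Set SMC = demand: 26.2 + 3.3x = 56.0 - 3.5x → x* = 4.3824.
Gap = |5.1290 − 4.3824| = 0.7466.

0.7 units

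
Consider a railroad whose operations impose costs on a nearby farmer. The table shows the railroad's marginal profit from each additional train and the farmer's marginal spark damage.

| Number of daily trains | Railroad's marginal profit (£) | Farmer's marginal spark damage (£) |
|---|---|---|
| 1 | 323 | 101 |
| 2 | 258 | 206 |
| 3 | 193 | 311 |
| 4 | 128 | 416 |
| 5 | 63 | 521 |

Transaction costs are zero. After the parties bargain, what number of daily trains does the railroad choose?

Bargaining reaches the level where marginal profit last exceeds marginal spark damage.
That holds through level 2 (258 ≥ 206) but not at 3 (193 < 311).

2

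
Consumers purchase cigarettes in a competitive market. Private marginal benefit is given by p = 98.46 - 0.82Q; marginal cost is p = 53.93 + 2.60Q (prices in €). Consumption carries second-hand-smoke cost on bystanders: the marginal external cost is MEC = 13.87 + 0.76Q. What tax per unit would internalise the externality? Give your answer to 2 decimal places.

Social marginal benefit = demand − MEC = 84.59 - 1.58Q.
Set SMB = MC: 84.59 - 1.58Q = 53.93 + 2.60Q → Q* = 7.3349.
The Pigouvian tax equals MEC at Q*: 13.87 + 0.76×7.3349 = 19.4445.

tax = €19.44 per unit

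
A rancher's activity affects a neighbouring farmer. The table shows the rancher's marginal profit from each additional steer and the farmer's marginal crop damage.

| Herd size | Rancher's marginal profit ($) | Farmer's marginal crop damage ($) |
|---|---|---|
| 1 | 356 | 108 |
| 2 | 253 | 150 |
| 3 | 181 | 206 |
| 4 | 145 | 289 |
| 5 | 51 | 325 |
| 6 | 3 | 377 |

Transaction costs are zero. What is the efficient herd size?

Bargaining reaches the level where marginal profit last exceeds marginal crop damage.
That holds through level 2 (253 ≥ 150) but not at 3 (181 < 206).

2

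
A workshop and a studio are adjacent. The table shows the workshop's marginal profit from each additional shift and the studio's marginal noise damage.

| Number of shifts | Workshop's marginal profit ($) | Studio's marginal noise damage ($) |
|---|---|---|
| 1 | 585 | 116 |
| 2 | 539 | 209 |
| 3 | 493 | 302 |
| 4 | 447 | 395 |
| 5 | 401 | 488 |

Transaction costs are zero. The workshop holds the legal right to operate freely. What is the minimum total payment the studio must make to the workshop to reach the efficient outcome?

Left alone the workshop would choose level 5 (marginal profit stays positive).
Efficient level: k* = 4 (marginal profit ≥ marginal noise damage through 4).
The studio must at least cover the workshop's forgone profit from cutting 5→4: 401 = 401.

$401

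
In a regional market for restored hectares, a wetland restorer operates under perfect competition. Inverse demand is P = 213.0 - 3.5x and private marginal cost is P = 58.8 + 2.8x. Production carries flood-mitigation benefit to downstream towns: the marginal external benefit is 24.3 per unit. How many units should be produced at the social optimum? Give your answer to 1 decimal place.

Social marginal cost = private MC − MEB = 34.5 + 2.8x.
Set SMC = demand: 34.5 + 2.8x = 213.0 - 3.5x → x* = 28.3333.

x* = 28.3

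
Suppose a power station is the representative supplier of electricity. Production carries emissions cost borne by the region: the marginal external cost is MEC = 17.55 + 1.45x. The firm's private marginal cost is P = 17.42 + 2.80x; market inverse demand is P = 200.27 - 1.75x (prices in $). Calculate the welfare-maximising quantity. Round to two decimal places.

Social marginal cost = private MC + MEC = 34.97 + 4.25x.
Set SMC = demand: 34.97 + 4.25x = 200.27 - 1.75x → x* = 27.5500.

x* = 27.55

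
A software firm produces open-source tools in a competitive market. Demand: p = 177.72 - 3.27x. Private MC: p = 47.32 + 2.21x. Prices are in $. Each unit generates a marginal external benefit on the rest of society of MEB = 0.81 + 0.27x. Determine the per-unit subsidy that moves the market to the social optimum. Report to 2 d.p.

Social marginal cost = private MC − MEB = 46.51 + 1.94x.
Set SMC = demand: 46.51 + 1.94x = 177.72 - 3.27x → x* = 25.1843.
The Pigouvian subsidy equals MEB at x*: 0.81 + 0.27×25.1843 = 7.6098.

subsidy = $7.61 per unit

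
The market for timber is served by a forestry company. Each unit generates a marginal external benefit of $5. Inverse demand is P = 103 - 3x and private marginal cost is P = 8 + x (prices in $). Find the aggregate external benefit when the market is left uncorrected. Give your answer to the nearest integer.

Market equilibrium (private): 8 + x = 103 - 3x → x_m = 23.7500.
Total external benefit = MEB × x_m = 5 × 23.7500 = 118.7500.

$119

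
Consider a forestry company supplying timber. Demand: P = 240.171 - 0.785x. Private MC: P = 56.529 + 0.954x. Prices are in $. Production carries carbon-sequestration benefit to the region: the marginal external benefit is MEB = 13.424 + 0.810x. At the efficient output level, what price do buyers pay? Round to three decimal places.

P = $73.651

Social marginal cost = private MC − MEB = 43.105 + 0.144x.
Set SMC = demand: 43.105 + 0.144x = 240.171 - 0.785x → x* = 212.1270.
Consumer price on the demand curve at x*: 240.171 − 0.785×212.1270 = 73.6513.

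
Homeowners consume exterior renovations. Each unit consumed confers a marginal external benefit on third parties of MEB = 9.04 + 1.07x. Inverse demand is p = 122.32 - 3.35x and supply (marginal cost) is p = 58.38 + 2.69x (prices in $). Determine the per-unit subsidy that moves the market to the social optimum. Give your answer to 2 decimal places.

subsidy = $24.75 per unit

Social marginal benefit = demand + MEB = 131.36 - 2.28x.
Set SMB = MC: 131.36 - 2.28x = 58.38 + 2.69x → x* = 14.6841.
The Pigouvian subsidy equals MEB at x*: 9.04 + 1.07×14.6841 = 24.7520.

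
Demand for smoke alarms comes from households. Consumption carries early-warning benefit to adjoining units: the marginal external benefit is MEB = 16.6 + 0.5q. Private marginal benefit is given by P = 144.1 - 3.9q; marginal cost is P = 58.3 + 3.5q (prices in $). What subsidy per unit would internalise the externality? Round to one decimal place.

Social marginal benefit = demand + MEB = 160.7 - 3.4q.
Set SMB = MC: 160.7 - 3.4q = 58.3 + 3.5q → q* = 14.8406.
The Pigouvian subsidy equals MEB at q*: 16.6 + 0.5×14.8406 = 24.0203.

subsidy = $24.0 per unit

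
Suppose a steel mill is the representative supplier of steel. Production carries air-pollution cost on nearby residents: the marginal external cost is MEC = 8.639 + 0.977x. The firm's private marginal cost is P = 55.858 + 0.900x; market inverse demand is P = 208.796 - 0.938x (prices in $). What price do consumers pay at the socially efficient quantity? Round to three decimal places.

P = $160.713

Social marginal cost = private MC + MEC = 64.497 + 1.877x.
Set SMC = demand: 64.497 + 1.877x = 208.796 - 0.938x → x* = 51.2607.
Consumer price on the demand curve at x*: 208.796 − 0.938×51.2607 = 160.7135.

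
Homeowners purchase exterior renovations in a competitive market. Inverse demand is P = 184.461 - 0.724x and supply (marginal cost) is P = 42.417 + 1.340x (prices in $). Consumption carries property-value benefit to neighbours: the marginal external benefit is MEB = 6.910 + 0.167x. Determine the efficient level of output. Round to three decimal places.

Social marginal benefit = demand + MEB = 191.371 - 0.557x.
Set SMB = MC: 191.371 - 0.557x = 42.417 + 1.340x → x* = 78.5208.

x* = 78.521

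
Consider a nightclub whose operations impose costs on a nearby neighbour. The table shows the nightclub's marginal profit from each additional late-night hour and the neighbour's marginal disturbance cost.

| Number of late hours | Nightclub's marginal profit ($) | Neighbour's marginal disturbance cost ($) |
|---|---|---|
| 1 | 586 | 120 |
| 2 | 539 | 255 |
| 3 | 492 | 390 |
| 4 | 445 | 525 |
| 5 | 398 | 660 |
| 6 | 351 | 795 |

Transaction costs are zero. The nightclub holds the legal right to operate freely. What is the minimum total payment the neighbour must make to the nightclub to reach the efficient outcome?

$1194

Left alone the nightclub would choose level 6 (marginal profit stays positive).
Efficient level: k* = 3 (marginal profit ≥ marginal disturbance cost through 3).
The neighbour must at least cover the nightclub's forgone profit from cutting 6→3: 445 + 398 + 351 = 1194.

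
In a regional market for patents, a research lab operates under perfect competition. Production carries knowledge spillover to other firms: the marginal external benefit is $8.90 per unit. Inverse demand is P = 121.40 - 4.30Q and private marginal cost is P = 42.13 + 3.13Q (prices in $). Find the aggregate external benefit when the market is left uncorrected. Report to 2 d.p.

Market equilibrium (private): 42.13 + 3.13Q = 121.40 - 4.30Q → Q_m = 10.6689.
Total external benefit = MEB × Q_m = 8.90 × 10.6689 = 94.9532.

$94.95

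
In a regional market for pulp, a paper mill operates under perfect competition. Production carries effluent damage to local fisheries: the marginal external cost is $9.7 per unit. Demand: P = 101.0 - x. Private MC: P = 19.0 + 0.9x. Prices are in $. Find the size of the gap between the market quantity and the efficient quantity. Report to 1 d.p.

Market equilibrium (private): 19.0 + 0.9x = 101.0 - x → x_m = 43.1579.
Social marginal cost = private MC + MEC = 28.7 + 0.9x.
Set SMC = demand: 28.7 + 0.9x = 101.0 - x → x* = 38.0526.
Gap = |43.1579 − 38.0526| = 5.1053.

5.1 units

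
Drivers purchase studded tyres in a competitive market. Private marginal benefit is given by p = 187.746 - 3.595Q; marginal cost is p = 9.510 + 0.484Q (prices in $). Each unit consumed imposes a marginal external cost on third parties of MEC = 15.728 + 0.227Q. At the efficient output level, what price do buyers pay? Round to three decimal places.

Social marginal benefit = demand − MEC = 172.018 - 3.822Q.
Set SMB = MC: 172.018 - 3.822Q = 9.510 + 0.484Q → Q* = 37.7399.
Consumer price on the demand curve at Q*: 187.746 − 3.595×37.7399 = 52.0711.

P = $52.071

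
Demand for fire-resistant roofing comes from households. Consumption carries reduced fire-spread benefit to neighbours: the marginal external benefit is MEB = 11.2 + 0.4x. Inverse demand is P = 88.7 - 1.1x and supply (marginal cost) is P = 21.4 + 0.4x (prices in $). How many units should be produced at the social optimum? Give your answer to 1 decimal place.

Social marginal benefit = demand + MEB = 99.9 - 0.7x.
Set SMB = MC: 99.9 - 0.7x = 21.4 + 0.4x → x* = 71.3636.

x* = 71.4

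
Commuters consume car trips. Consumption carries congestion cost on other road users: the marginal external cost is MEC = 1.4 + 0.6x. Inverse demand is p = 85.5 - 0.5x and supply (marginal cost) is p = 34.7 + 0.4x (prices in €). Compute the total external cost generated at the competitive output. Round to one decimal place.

Market equilibrium (private): 34.7 + 0.4x = 85.5 - 0.5x → x_m = 56.4444.
Total external cost = ∫₀^{x_m} (1.4 + 0.6x) dx = 1.4×56.4444 + ½×0.6×56.4444² = 1034.8132.

€1034.8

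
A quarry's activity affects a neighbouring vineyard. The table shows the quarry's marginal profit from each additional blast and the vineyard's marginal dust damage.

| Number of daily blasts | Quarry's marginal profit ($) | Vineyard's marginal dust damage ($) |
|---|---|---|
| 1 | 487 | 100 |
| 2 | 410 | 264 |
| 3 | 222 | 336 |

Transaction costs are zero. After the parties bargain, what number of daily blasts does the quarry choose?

Bargaining reaches the level where marginal profit last exceeds marginal dust damage.
That holds through level 2 (410 ≥ 264) but not at 3 (222 < 336).

2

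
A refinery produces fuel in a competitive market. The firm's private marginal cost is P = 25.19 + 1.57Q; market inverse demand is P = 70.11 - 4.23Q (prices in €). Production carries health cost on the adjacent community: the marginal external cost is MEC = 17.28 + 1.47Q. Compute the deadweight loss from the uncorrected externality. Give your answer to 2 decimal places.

Market equilibrium (private): 25.19 + 1.57Q = 70.11 - 4.23Q → Q_m = 7.7448.
Social marginal cost = private MC + MEC = 42.47 + 3.04Q.
Set SMC = demand: 42.47 + 3.04Q = 70.11 - 4.23Q → Q* = 3.8019.
Height of the DWL triangle at Q_m is SMC(Q_m) − demand(Q_m) = MEC(Q_m) = 28.6649.
DWL = ½ × 3.9429 × 28.6649 = 56.5114.

DWL = €56.51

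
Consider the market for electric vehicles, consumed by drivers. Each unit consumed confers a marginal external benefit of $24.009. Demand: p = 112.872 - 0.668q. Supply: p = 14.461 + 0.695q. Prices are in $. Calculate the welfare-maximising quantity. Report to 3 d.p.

Social marginal benefit = demand + MEB = 136.881 - 0.668q.
Set SMB = MC: 136.881 - 0.668q = 14.461 + 0.695q → q* = 89.8166.

q* = 89.817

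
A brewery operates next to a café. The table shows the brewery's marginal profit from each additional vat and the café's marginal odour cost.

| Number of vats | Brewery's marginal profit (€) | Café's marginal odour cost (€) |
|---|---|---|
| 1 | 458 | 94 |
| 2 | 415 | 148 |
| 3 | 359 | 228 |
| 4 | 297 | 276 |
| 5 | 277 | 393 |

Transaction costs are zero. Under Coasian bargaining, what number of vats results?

Bargaining reaches the level where marginal profit last exceeds marginal odour cost.
That holds through level 4 (297 ≥ 276) but not at 5 (277 < 393).

4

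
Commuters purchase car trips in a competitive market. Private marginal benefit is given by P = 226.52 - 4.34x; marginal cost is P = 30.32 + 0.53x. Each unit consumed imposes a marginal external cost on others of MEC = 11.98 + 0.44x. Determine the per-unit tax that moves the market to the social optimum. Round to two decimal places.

tax = 27.24 per unit

Social marginal benefit = demand − MEC = 214.54 - 4.78x.
Set SMB = MC: 214.54 - 4.78x = 30.32 + 0.53x → x* = 34.6930.
The Pigouvian tax equals MEC at x*: 11.98 + 0.44×34.6930 = 27.2449.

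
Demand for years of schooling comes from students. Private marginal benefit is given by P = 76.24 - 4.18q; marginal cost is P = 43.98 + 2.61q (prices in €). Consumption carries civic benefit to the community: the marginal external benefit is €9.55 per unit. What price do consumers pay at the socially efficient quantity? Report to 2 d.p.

P = €50.50

Social marginal benefit = demand + MEB = 85.79 - 4.18q.
Set SMB = MC: 85.79 - 4.18q = 43.98 + 2.61q → q* = 6.1576.
Consumer price on the demand curve at q*: 76.24 − 4.18×6.1576 = 50.5012.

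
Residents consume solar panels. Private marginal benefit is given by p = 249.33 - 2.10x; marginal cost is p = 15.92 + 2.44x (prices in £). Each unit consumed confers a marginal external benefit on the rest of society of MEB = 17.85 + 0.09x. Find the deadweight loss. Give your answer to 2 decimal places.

DWL = £56.77

Market equilibrium (private): 15.92 + 2.44x = 249.33 - 2.10x → x_m = 51.4119.
Social marginal benefit = demand + MEB = 267.18 - 2.01x.
Set SMB = MC: 267.18 - 2.01x = 15.92 + 2.44x → x* = 56.4629.
The loss is the area between SMB and MC from x* to x_m; with linear curves that's a triangle of height MEB(x_m).
DWL = ½ × 5.0510 × 22.4771 = 56.7659.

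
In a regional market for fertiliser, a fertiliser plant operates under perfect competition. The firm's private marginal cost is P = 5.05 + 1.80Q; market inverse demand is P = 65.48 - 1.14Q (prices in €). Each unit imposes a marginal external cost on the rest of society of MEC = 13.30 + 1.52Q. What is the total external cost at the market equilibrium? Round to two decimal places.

€594.46

Market equilibrium (private): 5.05 + 1.80Q = 65.48 - 1.14Q → Q_m = 20.5544.
Total external cost = ∫₀^{Q_m} (13.30 + 1.52Q) dQ = 13.30×20.5544 + ½×1.52×20.5544² = 594.4609.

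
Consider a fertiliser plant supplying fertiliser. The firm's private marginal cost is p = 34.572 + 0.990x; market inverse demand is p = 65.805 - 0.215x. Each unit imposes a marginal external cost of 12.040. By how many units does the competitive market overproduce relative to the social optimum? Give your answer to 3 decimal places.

9.992 units

Market equilibrium (private): 34.572 + 0.990x = 65.805 - 0.215x → x_m = 25.9195.
Social marginal cost = private MC + MEC = 46.612 + 0.990x.
Set SMC = demand: 46.612 + 0.990x = 65.805 - 0.215x → x* = 15.9278.
Gap = |25.9195 − 15.9278| = 9.9917.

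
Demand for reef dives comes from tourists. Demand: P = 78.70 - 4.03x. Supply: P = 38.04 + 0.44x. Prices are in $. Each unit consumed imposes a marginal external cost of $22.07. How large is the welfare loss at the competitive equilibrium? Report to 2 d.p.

DWL = $54.48

Market equilibrium (private): 38.04 + 0.44x = 78.70 - 4.03x → x_m = 9.0962.
Social marginal benefit = demand − MEC = 56.63 - 4.03x.
Set SMB = MC: 56.63 - 4.03x = 38.04 + 0.44x → x* = 4.1588.
The loss is the area between SMB and MC from x* to x_m; with linear curves that's a triangle of height MEC(x_m).
DWL = ½ × 4.9374 × 22.0700 = 54.4842.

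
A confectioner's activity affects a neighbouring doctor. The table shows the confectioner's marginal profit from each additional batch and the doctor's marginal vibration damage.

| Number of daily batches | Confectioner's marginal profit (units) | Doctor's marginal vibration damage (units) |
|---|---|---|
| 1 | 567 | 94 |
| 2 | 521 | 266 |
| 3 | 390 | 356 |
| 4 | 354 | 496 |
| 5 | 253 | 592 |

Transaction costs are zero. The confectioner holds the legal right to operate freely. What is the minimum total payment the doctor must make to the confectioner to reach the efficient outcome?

Left alone the confectioner would choose level 5 (marginal profit stays positive).
Efficient level: k* = 3 (marginal profit ≥ marginal vibration damage through 3).
The doctor must at least cover the confectioner's forgone profit from cutting 5→3: 354 + 253 = 607.

607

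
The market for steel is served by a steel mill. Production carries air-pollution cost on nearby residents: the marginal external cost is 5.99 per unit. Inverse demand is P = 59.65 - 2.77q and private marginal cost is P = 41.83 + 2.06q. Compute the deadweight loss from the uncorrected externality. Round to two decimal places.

DWL = 3.71

Market equilibrium (private): 41.83 + 2.06q = 59.65 - 2.77q → q_m = 3.6894.
Social marginal cost = private MC + MEC = 47.82 + 2.06q.
Set SMC = demand: 47.82 + 2.06q = 59.65 - 2.77q → q* = 2.4493.
The loss is the area between SMC and demand from q* to q_m; with linear curves that's a triangle of height MEC(q_m).
DWL = ½ × 1.2401 × 5.9900 = 3.7141.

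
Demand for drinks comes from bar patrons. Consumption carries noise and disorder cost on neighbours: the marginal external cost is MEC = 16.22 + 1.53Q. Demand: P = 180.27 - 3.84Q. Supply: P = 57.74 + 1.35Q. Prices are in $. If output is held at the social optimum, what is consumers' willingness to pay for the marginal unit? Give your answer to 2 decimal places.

Social marginal benefit = demand − MEC = 164.05 - 5.37Q.
Set SMB = MC: 164.05 - 5.37Q = 57.74 + 1.35Q → Q* = 15.8199.
Consumer price on the demand curve at Q*: 180.27 − 3.84×15.8199 = 119.5216.

P = $119.52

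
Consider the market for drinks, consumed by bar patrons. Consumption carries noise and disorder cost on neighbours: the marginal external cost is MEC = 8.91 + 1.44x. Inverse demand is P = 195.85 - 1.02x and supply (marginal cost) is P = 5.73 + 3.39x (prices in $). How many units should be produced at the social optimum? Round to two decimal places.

Social marginal benefit = demand − MEC = 186.94 - 2.46x.
Set SMB = MC: 186.94 - 2.46x = 5.73 + 3.39x → x* = 30.9761.

x* = 30.98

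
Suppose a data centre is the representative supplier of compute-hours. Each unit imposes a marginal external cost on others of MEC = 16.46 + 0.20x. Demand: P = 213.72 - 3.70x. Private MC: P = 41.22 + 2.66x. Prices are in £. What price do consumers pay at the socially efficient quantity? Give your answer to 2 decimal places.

P = £125.71

Social marginal cost = private MC + MEC = 57.68 + 2.86x.
Set SMC = demand: 57.68 + 2.86x = 213.72 - 3.70x → x* = 23.7866.
Consumer price on the demand curve at x*: 213.72 − 3.70×23.7866 = 125.7096.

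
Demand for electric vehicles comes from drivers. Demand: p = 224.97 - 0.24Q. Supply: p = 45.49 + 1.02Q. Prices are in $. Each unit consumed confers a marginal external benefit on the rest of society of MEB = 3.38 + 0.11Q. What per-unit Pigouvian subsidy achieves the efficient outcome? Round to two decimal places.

Social marginal benefit = demand + MEB = 228.35 - 0.13Q.
Set SMB = MC: 228.35 - 0.13Q = 45.49 + 1.02Q → Q* = 159.0087.
The Pigouvian subsidy equals MEB at Q*: 3.38 + 0.11×159.0087 = 20.8710.

subsidy = $20.87 per unit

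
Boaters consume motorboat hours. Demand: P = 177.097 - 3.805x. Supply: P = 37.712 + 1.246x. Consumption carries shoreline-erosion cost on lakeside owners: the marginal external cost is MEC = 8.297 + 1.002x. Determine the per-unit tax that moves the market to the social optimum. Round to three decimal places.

Social marginal benefit = demand − MEC = 168.800 - 4.807x.
Set SMB = MC: 168.800 - 4.807x = 37.712 + 1.246x → x* = 21.6567.
The Pigouvian tax equals MEC at x*: 8.297 + 1.002×21.6567 = 29.9970.

tax = 29.997 per unit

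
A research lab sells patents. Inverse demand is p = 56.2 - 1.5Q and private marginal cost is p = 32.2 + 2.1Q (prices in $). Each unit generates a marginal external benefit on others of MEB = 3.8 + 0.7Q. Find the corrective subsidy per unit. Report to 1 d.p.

Social marginal cost = private MC − MEB = 28.4 + 1.4Q.
Set SMC = demand: 28.4 + 1.4Q = 56.2 - 1.5Q → Q* = 9.5862.
The Pigouvian subsidy equals MEB at Q*: 3.8 + 0.7×9.5862 = 10.5103.

subsidy = $10.5 per unit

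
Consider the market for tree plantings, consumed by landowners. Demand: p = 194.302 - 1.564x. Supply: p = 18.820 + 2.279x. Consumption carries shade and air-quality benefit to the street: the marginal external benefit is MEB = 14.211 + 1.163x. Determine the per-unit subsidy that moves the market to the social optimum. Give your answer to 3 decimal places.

Social marginal benefit = demand + MEB = 208.513 - 0.401x.
Set SMB = MC: 208.513 - 0.401x = 18.820 + 2.279x → x* = 70.7810.
The Pigouvian subsidy equals MEB at x*: 14.211 + 1.163×70.7810 = 96.5293.

subsidy = 96.529 per unit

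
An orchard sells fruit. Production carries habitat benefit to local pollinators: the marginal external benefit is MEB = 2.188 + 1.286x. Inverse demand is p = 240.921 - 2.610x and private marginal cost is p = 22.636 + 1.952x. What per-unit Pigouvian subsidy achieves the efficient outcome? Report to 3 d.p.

Social marginal cost = private MC − MEB = 20.448 + 0.666x.
Set SMC = demand: 20.448 + 0.666x = 240.921 - 2.610x → x* = 67.2995.
The Pigouvian subsidy equals MEB at x*: 2.188 + 1.286×67.2995 = 88.7352.

subsidy = 88.735 per unit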